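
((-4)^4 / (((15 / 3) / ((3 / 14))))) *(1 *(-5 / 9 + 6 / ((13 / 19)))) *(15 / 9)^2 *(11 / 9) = 6765440 / 22113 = 305.95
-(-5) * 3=15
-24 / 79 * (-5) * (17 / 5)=408 / 79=5.16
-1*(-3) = 3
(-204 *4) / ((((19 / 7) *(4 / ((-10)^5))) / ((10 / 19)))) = 1428000000 / 361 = 3955678.67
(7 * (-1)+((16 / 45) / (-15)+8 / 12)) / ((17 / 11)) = -47201 / 11475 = -4.11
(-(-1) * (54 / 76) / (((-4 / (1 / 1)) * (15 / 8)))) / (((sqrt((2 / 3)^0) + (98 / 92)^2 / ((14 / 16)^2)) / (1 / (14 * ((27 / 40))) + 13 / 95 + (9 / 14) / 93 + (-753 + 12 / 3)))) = 440930207869 / 15428472150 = 28.58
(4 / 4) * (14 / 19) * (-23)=-322 / 19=-16.95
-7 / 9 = -0.78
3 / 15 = 1 / 5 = 0.20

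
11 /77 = 1 /7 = 0.14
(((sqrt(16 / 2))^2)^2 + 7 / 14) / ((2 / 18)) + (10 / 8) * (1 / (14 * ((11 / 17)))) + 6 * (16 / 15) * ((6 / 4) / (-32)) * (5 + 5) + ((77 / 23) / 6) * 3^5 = 713.22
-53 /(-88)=53 /88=0.60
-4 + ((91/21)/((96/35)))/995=-229157/57312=-4.00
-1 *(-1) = 1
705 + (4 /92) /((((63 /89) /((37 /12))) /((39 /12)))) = 49076969 /69552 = 705.62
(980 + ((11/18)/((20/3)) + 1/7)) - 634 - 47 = 251357/840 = 299.23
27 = 27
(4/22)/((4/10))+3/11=8/11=0.73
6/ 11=0.55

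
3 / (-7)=-3 / 7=-0.43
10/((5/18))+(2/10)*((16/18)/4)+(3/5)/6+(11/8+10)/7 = 13597/360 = 37.77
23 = 23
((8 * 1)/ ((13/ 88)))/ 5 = 704/ 65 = 10.83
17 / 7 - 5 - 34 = -256 / 7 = -36.57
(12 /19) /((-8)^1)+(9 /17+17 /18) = 4055 /2907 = 1.39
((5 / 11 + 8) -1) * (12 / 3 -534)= -43460 / 11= -3950.91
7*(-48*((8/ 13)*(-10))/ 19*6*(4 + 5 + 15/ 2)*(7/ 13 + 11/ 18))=39768960/ 3211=12385.23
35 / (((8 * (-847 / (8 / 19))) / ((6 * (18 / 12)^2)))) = -135 / 4598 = -0.03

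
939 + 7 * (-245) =-776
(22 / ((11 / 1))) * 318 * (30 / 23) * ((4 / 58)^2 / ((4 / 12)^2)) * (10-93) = -57011040 / 19343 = -2947.37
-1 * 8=-8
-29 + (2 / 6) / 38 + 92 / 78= -27.81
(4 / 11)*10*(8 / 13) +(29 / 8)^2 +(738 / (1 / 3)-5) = 20357511 / 9152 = 2224.38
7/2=3.50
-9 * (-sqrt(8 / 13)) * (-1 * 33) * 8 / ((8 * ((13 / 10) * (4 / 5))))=-224.02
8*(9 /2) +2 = 38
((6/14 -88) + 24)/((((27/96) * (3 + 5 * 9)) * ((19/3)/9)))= -890/133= -6.69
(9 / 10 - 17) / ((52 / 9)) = -1449 / 520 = -2.79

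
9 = 9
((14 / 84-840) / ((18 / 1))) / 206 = -5039 / 22248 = -0.23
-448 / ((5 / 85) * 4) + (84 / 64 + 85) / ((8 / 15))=-222997 / 128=-1742.16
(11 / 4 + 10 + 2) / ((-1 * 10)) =-59 / 40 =-1.48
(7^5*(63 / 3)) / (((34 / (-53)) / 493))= -542479539 / 2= -271239769.50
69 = 69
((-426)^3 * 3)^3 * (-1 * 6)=74851654872002369997837312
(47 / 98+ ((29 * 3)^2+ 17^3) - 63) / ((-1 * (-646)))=19.23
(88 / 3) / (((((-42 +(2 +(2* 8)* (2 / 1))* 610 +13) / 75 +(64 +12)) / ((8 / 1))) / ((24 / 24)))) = 1600 / 2401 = 0.67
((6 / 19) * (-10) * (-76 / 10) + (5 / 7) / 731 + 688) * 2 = 7286618 / 5117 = 1424.00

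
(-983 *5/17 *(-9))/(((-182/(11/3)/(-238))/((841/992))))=10577.39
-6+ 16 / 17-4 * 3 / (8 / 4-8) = -52 / 17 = -3.06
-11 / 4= -2.75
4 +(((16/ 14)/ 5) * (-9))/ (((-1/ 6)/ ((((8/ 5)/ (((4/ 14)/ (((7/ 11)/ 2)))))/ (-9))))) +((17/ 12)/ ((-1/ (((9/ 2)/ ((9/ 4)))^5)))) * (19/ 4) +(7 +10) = -162341/ 825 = -196.78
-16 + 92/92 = -15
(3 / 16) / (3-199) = -3 / 3136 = -0.00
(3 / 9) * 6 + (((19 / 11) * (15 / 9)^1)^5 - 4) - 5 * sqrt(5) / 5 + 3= 7776944768 / 39135393 - sqrt(5)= 196.48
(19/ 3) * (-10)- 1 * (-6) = -172/ 3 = -57.33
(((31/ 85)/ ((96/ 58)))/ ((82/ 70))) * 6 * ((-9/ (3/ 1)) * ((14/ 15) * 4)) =-44051/ 3485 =-12.64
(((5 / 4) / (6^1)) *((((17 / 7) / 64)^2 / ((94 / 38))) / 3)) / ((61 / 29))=0.00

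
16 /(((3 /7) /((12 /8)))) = 56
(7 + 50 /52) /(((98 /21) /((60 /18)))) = 1035 /182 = 5.69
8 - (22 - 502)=488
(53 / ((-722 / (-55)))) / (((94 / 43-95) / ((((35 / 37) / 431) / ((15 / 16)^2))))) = -0.00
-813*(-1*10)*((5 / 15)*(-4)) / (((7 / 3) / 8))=-260160 / 7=-37165.71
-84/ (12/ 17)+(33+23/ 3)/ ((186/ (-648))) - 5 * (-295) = 37644/ 31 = 1214.32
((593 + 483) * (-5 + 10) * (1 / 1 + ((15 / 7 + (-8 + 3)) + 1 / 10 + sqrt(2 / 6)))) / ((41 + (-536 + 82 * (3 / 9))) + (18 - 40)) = 198522 / 10283 - 5380 * sqrt(3) / 1469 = 12.96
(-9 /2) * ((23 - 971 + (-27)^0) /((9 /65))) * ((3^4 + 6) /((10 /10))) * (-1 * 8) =-21421140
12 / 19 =0.63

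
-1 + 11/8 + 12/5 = 2.78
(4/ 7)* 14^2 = 112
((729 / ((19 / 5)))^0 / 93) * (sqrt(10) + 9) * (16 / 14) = 8 * sqrt(10) / 651 + 24 / 217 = 0.15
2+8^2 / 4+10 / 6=59 / 3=19.67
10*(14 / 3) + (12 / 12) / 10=1403 / 30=46.77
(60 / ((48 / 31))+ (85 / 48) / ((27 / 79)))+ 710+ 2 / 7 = 6842257 / 9072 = 754.22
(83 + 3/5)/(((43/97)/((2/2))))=40546/215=188.59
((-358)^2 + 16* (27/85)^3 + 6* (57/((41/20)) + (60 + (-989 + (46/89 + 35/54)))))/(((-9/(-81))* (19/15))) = 7427909607060219/8515580075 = 872272.89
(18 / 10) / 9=0.20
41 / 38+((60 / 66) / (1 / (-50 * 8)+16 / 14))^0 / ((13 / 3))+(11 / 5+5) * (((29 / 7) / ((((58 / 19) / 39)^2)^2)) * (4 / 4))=670213251336913 / 843371620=794683.19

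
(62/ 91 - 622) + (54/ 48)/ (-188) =-85036979/ 136864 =-621.32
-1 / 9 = -0.11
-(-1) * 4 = 4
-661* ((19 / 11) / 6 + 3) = -2173.29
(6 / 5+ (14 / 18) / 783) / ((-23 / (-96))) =1354144 / 270135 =5.01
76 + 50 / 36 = 77.39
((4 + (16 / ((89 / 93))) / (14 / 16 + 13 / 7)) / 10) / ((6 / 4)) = 45932 / 68085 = 0.67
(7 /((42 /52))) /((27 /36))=104 /9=11.56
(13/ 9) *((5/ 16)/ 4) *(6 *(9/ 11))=195/ 352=0.55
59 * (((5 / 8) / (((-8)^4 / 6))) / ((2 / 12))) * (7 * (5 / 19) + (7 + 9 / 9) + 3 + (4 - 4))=4.16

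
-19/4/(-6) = 19/24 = 0.79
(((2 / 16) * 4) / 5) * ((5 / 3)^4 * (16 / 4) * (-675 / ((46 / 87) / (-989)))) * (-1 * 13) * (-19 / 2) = 962528125 / 2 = 481264062.50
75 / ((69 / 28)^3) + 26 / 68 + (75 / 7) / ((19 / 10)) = 5463330787 / 495172566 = 11.03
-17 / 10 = -1.70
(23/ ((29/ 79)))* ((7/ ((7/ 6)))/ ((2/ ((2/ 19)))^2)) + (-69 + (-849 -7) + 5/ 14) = -135368577/ 146566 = -923.60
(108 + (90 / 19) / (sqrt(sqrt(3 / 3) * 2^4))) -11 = 3731 / 38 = 98.18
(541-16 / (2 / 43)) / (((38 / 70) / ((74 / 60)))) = 51023 / 114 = 447.57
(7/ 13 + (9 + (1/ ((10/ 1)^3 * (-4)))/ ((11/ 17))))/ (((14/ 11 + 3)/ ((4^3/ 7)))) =1558794/ 76375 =20.41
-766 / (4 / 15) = -2872.50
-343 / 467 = -0.73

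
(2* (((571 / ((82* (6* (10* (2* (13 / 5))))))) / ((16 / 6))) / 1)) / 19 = 571 / 648128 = 0.00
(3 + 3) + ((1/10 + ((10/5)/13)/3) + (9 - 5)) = 3959/390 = 10.15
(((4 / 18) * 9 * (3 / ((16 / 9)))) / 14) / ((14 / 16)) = 27 / 98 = 0.28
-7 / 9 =-0.78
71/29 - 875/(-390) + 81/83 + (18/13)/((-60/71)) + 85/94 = 217670329/44120310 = 4.93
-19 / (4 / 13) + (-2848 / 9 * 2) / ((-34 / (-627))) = -2393525 / 204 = -11732.97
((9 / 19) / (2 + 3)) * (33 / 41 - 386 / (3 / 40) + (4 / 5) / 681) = -2155163613 / 4420825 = -487.50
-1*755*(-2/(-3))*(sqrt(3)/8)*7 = -5285*sqrt(3)/12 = -762.82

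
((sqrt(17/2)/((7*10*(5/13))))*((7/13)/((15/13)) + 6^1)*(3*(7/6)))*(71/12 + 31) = 558623*sqrt(34)/36000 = 90.48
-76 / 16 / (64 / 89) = -1691 / 256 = -6.61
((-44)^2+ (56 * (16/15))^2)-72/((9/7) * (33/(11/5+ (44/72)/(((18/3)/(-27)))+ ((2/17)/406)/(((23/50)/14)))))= 154492162354/28064025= 5504.99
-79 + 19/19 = -78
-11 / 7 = -1.57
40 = 40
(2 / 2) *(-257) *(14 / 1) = -3598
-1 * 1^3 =-1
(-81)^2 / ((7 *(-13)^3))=-6561 / 15379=-0.43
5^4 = 625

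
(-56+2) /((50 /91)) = -2457 /25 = -98.28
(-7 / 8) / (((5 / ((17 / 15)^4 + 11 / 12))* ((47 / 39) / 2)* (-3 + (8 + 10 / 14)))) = -331054633 / 2538000000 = -0.13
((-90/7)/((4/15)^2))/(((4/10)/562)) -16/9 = -254030.80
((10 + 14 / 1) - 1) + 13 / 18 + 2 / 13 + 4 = 6523 / 234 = 27.88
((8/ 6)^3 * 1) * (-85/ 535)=-1088/ 2889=-0.38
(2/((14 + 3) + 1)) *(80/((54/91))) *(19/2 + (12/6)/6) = 107380/729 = 147.30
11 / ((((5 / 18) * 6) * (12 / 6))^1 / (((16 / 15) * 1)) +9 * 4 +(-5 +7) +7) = 0.23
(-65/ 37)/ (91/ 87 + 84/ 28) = -5655/ 13024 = -0.43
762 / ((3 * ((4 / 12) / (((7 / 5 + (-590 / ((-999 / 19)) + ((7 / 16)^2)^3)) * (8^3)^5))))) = 563717636884365574144 / 1665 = 338569151281901245.73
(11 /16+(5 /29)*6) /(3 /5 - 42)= -3995 /96048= -0.04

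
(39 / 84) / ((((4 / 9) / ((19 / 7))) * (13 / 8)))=1.74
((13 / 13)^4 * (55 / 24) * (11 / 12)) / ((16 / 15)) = 3025 / 1536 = 1.97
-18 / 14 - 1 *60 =-429 / 7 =-61.29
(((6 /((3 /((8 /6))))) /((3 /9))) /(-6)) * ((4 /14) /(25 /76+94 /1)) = -608 /150549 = -0.00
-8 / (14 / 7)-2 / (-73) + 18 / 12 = -361 / 146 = -2.47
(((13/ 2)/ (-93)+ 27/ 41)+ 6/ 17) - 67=-8563945/ 129642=-66.06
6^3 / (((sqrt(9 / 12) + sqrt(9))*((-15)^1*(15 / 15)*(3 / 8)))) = -768 / 55 + 128*sqrt(3) / 55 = -9.93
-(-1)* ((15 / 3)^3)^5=30517578125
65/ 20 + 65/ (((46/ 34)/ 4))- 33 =14943/ 92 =162.42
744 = 744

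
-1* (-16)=16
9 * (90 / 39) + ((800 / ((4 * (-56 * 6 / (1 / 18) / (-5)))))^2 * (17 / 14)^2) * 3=10140598165 / 485424576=20.89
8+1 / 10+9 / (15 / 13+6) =2901 / 310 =9.36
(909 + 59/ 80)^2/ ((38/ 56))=1219653.94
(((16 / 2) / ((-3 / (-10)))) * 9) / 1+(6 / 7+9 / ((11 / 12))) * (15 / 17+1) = 340464 / 1309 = 260.09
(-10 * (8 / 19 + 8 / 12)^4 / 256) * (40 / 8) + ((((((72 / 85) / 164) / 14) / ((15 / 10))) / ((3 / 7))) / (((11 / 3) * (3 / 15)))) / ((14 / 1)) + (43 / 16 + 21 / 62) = 2.75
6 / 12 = 1 / 2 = 0.50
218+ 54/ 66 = 2407/ 11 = 218.82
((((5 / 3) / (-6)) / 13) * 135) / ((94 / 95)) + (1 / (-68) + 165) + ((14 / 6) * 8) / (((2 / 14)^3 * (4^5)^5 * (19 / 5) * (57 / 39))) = 256584840185539251353459 / 1583173035745175666688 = 162.07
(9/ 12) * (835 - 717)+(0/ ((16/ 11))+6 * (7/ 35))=897/ 10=89.70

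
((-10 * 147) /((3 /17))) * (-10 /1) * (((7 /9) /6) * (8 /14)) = 166600 /27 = 6170.37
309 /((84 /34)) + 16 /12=5309 /42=126.40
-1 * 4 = -4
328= 328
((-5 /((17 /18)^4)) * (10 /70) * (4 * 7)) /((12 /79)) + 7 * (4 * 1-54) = -43054190 /83521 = -515.49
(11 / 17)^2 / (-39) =-121 / 11271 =-0.01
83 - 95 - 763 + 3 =-772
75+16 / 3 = 80.33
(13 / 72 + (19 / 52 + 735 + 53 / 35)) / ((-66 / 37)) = -893405441 / 2162160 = -413.20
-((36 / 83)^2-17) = 115817 / 6889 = 16.81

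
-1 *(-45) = 45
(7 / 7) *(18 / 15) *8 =48 / 5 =9.60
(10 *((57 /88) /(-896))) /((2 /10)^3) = -35625 /39424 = -0.90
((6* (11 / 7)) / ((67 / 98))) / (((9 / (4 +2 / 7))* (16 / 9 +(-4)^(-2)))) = 12672 / 3551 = 3.57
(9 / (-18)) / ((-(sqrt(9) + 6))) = 1 / 18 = 0.06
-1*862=-862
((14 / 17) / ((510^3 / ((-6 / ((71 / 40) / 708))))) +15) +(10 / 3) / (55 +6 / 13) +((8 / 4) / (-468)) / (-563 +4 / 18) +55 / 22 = 24717750985664026 / 1407609227908975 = 17.56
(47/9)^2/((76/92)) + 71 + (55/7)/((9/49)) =225911/1539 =146.79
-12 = -12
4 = 4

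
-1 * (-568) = 568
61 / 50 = 1.22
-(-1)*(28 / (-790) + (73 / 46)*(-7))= -11.14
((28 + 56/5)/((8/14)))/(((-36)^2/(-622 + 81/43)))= -1829219/55728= -32.82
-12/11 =-1.09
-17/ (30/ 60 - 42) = 34/ 83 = 0.41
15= 15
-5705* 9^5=-336874545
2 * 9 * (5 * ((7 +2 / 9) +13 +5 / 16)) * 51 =754035 / 8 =94254.38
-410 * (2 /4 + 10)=-4305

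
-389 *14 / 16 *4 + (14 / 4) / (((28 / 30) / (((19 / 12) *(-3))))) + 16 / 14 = -154355 / 112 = -1378.17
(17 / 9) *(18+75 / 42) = 4709 / 126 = 37.37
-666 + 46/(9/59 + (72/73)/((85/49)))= -158981632/263997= -602.21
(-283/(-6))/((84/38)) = 5377/252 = 21.34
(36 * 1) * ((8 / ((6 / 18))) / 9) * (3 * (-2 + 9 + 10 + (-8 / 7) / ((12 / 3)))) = 33696 / 7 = 4813.71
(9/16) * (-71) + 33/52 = -8175/208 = -39.30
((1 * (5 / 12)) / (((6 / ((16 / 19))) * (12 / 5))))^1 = 25 / 1026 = 0.02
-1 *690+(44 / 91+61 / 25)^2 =-3526945449 / 5175625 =-681.45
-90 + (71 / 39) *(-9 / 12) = -4751 / 52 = -91.37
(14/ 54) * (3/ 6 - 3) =-0.65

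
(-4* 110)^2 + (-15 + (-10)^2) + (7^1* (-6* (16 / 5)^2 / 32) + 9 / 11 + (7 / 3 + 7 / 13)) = 2077167056 / 10725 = 193675.25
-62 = -62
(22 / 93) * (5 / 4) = 55 / 186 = 0.30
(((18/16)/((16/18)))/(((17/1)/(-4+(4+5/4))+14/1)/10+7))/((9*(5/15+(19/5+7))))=3375/2607872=0.00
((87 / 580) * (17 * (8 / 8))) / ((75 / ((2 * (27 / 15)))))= 153 / 1250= 0.12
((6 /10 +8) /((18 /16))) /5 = 344 /225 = 1.53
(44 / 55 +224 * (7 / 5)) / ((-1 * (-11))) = 28.58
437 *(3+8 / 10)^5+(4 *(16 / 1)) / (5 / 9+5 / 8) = 346311.90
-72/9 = -8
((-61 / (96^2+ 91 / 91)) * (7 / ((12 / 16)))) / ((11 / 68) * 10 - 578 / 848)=-12311264 / 186561297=-0.07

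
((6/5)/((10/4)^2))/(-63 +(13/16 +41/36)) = -3456/1098875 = -0.00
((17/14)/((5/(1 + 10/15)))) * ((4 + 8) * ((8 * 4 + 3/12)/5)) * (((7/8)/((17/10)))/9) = 43/24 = 1.79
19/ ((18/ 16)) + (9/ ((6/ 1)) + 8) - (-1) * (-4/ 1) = 403/ 18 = 22.39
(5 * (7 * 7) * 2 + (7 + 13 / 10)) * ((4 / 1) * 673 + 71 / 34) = 456437817 / 340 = 1342464.17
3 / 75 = 1 / 25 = 0.04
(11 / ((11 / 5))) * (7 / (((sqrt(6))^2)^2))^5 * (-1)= -84035 / 60466176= -0.00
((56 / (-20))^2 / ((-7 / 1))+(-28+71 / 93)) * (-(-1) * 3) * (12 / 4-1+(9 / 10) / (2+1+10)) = -17734901 / 100750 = -176.03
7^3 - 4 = 339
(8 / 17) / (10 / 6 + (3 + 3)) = 24 / 391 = 0.06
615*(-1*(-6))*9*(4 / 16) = 16605 / 2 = 8302.50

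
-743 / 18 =-41.28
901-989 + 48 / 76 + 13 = -74.37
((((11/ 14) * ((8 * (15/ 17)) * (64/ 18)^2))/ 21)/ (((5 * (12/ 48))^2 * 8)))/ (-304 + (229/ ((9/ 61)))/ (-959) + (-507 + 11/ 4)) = -4489216/ 13611387195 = -0.00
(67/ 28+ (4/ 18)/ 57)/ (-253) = -34427/ 3634092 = -0.01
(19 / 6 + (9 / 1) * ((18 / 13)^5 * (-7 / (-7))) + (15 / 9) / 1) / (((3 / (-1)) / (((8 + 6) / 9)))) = -789629183 / 30074733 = -26.26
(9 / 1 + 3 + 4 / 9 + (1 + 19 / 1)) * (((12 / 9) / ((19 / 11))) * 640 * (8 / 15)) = 13156352 / 1539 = 8548.64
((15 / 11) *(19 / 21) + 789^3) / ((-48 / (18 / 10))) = -14182506903 / 770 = -18418840.13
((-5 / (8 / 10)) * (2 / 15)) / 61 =-5 / 366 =-0.01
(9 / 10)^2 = 0.81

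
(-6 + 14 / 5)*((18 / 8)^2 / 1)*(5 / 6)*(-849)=22923 / 2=11461.50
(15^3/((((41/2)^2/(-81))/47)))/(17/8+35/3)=-1233468000/556411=-2216.83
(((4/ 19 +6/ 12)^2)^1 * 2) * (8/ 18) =162/ 361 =0.45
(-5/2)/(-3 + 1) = 5/4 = 1.25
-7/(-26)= 7/26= 0.27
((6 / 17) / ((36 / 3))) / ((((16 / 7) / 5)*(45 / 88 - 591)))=-385 / 3533484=-0.00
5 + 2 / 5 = 27 / 5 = 5.40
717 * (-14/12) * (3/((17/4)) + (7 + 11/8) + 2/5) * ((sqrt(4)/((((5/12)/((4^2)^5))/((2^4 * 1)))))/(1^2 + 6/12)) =-180956216426496/425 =-425779332768.23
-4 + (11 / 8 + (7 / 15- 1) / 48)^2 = -277319 / 129600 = -2.14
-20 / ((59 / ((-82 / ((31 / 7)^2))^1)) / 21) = 1687560 / 56699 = 29.76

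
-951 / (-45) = 317 / 15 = 21.13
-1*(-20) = 20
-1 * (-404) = 404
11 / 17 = 0.65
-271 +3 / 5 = -1352 / 5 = -270.40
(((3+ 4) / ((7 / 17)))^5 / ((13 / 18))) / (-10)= -12778713 / 65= -196595.58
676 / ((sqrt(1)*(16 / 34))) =2873 / 2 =1436.50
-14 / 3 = -4.67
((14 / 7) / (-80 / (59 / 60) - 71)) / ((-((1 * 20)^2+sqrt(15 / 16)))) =151040 / 4602341033 - 472 * sqrt(15) / 23011705165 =0.00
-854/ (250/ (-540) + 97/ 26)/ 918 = -0.28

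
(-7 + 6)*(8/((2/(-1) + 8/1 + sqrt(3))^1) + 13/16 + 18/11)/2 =-687/352 + 4*sqrt(3)/33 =-1.74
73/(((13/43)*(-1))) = -3139/13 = -241.46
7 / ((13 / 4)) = 28 / 13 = 2.15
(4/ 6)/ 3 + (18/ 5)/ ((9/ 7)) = 136/ 45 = 3.02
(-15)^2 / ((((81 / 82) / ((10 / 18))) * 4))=31.64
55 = 55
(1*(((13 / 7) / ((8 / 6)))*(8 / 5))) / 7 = 78 / 245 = 0.32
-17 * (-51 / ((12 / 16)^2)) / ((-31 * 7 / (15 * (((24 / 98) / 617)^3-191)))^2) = 9661249273982470121888086812488122800 / 35958944220988715609822717624641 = 268674.44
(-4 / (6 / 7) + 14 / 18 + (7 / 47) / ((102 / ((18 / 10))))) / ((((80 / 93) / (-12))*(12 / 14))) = 60643037 / 958800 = 63.25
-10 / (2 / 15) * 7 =-525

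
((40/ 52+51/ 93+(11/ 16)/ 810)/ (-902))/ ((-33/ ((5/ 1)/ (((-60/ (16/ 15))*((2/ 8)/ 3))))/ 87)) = -199699597/ 48582576900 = -0.00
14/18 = 0.78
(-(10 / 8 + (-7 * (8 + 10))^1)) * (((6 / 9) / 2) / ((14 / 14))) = 499 / 12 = 41.58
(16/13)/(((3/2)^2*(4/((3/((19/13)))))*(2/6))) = 16/19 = 0.84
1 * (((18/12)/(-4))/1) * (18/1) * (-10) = 135/2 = 67.50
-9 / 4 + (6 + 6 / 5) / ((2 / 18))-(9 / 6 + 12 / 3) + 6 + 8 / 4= 1301 / 20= 65.05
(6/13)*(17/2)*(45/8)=2295/104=22.07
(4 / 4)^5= 1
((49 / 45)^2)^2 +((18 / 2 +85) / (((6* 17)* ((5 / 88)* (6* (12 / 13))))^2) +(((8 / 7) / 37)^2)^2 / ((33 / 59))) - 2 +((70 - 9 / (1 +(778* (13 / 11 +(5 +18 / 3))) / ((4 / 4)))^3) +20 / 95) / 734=-188813783165310259884412414679622321436 / 463606968488544330918341212391652455625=-0.41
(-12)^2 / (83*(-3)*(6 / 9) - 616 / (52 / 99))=-468 / 4351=-0.11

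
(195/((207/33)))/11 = 65/23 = 2.83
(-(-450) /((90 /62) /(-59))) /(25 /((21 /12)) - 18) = 64015 /13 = 4924.23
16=16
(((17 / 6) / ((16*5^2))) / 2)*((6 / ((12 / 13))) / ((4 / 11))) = 2431 / 38400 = 0.06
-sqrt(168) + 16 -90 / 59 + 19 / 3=3683 / 177 -2 * sqrt(42)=7.85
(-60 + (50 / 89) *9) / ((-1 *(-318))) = -815 / 4717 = -0.17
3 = 3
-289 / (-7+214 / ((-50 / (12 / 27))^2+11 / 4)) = 3658451 / 88399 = 41.39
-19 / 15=-1.27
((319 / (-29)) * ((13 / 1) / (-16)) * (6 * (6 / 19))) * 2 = 1287 / 38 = 33.87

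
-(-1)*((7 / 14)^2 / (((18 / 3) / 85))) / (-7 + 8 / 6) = -0.62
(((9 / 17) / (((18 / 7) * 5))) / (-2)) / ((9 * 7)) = -1 / 3060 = -0.00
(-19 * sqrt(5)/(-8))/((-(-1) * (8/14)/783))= 104139 * sqrt(5)/32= 7276.93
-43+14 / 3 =-115 / 3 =-38.33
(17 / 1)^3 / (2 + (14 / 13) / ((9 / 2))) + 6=576393 / 262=2199.97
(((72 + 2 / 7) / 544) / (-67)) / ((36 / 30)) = -1265 / 765408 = -0.00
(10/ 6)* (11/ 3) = 55/ 9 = 6.11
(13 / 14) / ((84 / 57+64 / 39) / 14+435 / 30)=9633 / 152731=0.06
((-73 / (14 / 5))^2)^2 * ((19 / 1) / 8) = 1097293.81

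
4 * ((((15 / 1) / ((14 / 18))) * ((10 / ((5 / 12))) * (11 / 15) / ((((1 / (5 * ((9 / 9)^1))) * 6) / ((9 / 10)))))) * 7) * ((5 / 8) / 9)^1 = 495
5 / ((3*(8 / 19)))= 95 / 24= 3.96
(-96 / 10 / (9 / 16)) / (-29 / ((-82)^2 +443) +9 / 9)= -17.14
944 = 944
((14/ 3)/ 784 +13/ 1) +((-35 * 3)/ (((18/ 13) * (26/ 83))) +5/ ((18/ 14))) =-113495/ 504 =-225.19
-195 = -195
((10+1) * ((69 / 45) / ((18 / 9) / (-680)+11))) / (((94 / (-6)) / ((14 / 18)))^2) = 842996 / 223005177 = 0.00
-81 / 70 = -1.16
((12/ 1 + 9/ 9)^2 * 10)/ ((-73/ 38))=-64220/ 73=-879.73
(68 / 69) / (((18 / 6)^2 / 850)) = 57800 / 621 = 93.08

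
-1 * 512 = -512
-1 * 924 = -924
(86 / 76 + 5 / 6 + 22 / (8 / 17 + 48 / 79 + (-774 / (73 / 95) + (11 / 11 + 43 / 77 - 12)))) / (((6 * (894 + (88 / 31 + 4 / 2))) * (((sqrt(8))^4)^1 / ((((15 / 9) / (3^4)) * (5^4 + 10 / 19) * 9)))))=782995287476284225 / 1200567872026927309824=0.00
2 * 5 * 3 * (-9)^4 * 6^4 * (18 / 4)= 1147912560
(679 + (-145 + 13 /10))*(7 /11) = 37471 /110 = 340.65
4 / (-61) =-4 / 61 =-0.07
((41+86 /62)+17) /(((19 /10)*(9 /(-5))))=-17.36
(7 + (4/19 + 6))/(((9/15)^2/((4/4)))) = 6275/171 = 36.70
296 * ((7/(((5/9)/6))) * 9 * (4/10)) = 2013984/25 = 80559.36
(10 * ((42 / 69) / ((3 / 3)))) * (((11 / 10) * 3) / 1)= 20.09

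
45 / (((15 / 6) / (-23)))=-414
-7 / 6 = -1.17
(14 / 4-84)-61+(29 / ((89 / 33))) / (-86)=-541999 / 3827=-141.63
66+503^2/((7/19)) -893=4801382/7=685911.71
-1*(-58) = 58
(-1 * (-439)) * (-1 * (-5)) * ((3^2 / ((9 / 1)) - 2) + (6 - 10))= -10975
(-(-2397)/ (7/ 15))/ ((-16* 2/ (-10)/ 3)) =539325/ 112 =4815.40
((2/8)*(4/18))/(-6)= -1/108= -0.01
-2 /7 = -0.29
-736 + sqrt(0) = -736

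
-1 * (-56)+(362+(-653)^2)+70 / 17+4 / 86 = 312013581 / 731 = 426831.16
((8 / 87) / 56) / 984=1 / 599256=0.00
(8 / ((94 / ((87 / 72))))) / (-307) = -0.00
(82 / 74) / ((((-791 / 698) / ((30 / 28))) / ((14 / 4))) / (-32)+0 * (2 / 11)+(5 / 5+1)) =3434160 / 6227507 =0.55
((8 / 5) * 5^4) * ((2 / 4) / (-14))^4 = 125 / 76832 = 0.00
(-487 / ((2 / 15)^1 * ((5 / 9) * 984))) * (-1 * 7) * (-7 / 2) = -163.69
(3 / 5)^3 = 27 / 125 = 0.22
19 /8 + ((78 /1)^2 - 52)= 48275 /8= 6034.38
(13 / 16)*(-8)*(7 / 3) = -91 / 6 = -15.17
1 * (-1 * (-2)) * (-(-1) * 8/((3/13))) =208/3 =69.33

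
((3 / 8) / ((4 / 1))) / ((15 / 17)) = 17 / 160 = 0.11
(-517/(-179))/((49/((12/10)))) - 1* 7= -303883/43855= -6.93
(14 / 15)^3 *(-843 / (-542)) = 1.26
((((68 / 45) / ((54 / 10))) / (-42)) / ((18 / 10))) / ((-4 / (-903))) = -3655 / 4374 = -0.84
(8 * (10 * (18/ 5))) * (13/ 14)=1872/ 7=267.43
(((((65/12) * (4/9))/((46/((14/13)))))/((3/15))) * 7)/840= 35/14904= 0.00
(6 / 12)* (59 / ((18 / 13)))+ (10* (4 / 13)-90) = -30709 / 468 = -65.62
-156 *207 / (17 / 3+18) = -96876 / 71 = -1364.45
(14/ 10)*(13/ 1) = 91/ 5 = 18.20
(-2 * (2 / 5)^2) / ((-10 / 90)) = 72 / 25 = 2.88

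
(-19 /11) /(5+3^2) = -0.12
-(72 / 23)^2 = -5184 / 529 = -9.80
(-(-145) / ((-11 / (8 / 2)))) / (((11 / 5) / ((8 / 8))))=-2900 / 121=-23.97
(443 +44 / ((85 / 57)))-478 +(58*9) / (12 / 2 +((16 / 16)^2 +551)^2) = -948368 / 172669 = -5.49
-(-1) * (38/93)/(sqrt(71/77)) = 0.43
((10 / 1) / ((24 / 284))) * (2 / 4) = 355 / 6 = 59.17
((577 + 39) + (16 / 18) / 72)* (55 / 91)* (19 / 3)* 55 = 2867830075 / 22113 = 129689.78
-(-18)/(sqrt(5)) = 18* sqrt(5)/5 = 8.05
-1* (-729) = 729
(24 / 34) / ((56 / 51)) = 9 / 14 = 0.64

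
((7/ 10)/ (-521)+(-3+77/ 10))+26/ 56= 75317/ 14588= 5.16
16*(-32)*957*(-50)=24499200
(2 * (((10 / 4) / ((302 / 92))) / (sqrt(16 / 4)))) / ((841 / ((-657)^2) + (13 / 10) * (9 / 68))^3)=2908149949857591515056320000 / 20118579012060551516355347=144.55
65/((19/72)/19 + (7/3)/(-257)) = 1202760/89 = 13514.16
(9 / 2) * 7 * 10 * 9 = 2835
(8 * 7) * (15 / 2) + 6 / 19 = 7986 / 19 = 420.32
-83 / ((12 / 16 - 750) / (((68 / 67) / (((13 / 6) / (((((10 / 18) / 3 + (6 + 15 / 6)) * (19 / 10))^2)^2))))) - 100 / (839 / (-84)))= -111408915475262560967 / 13409806270957499400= -8.31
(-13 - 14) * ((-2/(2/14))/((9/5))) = 210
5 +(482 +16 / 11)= 5373 / 11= 488.45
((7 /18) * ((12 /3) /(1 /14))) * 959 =187964 /9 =20884.89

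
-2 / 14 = -1 / 7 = -0.14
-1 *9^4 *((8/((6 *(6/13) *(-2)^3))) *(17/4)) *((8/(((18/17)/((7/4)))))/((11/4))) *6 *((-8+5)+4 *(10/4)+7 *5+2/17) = 134579718/11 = 12234519.82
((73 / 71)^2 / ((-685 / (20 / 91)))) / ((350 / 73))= -778034 / 10998075725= -0.00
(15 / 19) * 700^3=5145000000 / 19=270789473.68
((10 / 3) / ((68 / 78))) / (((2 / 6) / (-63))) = -12285 / 17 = -722.65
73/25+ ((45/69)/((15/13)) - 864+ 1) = -494221/575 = -859.51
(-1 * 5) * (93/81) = -155/27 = -5.74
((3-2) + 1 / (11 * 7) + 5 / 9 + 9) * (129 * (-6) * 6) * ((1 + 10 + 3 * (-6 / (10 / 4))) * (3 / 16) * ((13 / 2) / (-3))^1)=58341153 / 770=75767.73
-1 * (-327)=327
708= 708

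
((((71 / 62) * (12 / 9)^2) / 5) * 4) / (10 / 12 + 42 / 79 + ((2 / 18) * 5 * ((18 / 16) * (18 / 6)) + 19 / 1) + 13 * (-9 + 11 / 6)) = -1435904 / 62531805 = -0.02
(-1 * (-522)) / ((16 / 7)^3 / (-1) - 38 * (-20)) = 29841 / 42764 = 0.70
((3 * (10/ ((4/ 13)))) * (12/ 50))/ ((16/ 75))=1755/ 16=109.69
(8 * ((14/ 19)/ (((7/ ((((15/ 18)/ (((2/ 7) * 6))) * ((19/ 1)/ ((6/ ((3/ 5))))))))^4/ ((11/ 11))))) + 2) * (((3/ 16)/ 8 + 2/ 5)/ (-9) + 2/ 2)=59056946905/ 30958682112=1.91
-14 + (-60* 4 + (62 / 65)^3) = -69516422 / 274625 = -253.13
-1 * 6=-6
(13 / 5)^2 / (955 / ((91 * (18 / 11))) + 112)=276822 / 4849025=0.06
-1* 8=-8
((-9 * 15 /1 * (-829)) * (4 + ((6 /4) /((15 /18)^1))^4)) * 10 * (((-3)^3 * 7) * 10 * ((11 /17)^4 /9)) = -14672209868316 /24565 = -597281085.62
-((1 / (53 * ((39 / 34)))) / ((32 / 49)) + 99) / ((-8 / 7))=22924727 / 264576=86.65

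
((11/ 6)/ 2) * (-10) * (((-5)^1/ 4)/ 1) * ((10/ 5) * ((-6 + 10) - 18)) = -1925/ 6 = -320.83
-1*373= -373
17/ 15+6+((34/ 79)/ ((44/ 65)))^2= 341524283/ 45309660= 7.54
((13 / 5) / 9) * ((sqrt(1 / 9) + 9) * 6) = 16.18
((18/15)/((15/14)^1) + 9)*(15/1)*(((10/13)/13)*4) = 6072/169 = 35.93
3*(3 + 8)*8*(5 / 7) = 1320 / 7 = 188.57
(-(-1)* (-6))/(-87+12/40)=20/289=0.07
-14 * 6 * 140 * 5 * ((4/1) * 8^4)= -963379200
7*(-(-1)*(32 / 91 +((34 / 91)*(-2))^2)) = 7536 / 1183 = 6.37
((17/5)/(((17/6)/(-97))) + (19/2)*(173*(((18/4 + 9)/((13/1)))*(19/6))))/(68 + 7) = 916619/13000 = 70.51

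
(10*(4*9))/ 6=60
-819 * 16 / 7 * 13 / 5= -24336 / 5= -4867.20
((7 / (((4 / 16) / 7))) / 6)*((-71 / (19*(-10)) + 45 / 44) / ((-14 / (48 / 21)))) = -23348 / 3135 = -7.45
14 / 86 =7 / 43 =0.16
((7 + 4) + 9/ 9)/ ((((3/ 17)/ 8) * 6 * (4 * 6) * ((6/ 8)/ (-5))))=-25.19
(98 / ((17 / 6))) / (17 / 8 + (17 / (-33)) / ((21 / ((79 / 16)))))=6519744 / 377723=17.26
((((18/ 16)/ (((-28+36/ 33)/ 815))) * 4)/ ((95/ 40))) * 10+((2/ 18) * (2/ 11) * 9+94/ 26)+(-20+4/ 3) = -177553762/ 301587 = -588.73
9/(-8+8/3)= -27/16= -1.69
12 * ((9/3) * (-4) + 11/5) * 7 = -4116/5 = -823.20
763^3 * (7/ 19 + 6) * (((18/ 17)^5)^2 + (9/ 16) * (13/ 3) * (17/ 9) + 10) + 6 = 85168114521328528469860415/ 1838586437209488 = 46322605670.14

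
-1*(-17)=17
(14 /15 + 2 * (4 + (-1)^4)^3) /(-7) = -35.85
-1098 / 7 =-156.86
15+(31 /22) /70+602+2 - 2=950211 /1540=617.02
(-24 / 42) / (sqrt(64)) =-1 / 14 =-0.07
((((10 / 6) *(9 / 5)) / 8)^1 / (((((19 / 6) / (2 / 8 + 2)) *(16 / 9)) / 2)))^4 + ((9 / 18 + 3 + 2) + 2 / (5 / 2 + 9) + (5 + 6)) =13422390882376759 / 804603872411648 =16.68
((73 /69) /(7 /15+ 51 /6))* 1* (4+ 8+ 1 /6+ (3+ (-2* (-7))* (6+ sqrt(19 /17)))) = 10220* sqrt(323) /105179+ 217175 /18561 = 13.45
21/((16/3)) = 63/16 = 3.94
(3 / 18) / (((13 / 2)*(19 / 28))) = 28 / 741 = 0.04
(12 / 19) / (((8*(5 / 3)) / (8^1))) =36 / 95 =0.38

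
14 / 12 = 7 / 6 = 1.17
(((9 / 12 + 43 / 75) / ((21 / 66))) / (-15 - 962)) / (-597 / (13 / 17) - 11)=56771 / 10558048200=0.00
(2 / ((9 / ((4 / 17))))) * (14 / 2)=56 / 153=0.37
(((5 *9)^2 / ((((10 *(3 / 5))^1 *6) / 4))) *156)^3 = 43243551000000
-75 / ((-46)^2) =-75 / 2116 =-0.04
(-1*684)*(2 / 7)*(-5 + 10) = -6840 / 7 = -977.14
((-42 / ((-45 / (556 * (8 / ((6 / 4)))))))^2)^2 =240597571633829380096 / 4100625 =58673390430441.55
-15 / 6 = -5 / 2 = -2.50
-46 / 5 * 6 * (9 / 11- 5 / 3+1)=-92 / 11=-8.36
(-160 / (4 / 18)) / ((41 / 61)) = -43920 / 41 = -1071.22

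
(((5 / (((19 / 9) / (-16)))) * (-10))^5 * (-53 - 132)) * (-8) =28636780953600000000000 / 2476099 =11565281094818906.68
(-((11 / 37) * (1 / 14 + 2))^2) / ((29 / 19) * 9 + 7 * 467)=-1933459 / 16735904528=-0.00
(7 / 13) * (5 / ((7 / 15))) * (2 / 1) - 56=-578 / 13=-44.46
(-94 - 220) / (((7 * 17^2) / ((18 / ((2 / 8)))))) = -22608 / 2023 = -11.18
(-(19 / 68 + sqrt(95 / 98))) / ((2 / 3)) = -3 * sqrt(190) / 28 -57 / 136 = -1.90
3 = 3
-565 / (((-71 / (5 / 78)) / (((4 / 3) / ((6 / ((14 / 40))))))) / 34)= 67235 / 49842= 1.35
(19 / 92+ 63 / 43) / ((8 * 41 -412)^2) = 6613 / 27913536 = 0.00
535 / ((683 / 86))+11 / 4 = 191553 / 2732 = 70.11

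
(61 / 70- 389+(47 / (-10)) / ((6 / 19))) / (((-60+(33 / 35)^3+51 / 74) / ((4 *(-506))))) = -705818123500 / 50596101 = -13950.05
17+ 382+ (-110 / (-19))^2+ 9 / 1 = 159388 / 361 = 441.52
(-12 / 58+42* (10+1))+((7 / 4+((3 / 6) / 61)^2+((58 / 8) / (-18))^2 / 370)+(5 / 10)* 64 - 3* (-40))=127404043427309 / 206978094720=615.54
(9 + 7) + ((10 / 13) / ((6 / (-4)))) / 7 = 4348 / 273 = 15.93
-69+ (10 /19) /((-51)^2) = -3409901 /49419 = -69.00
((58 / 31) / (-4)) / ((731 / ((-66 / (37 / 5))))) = 4785 / 838457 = 0.01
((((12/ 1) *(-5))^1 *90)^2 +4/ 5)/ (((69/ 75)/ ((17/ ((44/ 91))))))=1114390346.78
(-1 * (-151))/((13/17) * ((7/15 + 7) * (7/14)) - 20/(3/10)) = -2.37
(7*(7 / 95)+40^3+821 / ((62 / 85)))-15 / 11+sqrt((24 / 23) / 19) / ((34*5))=sqrt(2622) / 37145+4219430393 / 64790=65124.72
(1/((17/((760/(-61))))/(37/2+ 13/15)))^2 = 1949752336/9678321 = 201.46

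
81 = 81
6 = 6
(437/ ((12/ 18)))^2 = 1718721/ 4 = 429680.25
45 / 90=1 / 2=0.50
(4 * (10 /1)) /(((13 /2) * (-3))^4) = 640 /2313441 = 0.00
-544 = -544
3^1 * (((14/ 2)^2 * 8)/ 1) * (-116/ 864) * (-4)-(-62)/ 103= 586010/ 927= 632.16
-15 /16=-0.94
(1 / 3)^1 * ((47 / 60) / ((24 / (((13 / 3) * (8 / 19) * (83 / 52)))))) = 3901 / 123120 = 0.03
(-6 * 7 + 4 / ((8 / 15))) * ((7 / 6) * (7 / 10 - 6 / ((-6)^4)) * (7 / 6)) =-846377 / 25920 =-32.65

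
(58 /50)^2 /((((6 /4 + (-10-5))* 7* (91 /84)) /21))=-6728 /24375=-0.28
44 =44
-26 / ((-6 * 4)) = 13 / 12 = 1.08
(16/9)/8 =2/9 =0.22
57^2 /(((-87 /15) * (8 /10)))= -700.22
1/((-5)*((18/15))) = -1/6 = -0.17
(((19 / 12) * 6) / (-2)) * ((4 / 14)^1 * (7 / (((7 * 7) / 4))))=-38 / 49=-0.78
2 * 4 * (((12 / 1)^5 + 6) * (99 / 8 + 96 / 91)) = 2432889126 / 91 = 26735045.34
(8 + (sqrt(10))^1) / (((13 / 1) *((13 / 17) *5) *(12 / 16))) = 68 *sqrt(10) / 2535 + 544 / 2535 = 0.30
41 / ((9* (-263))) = -41 / 2367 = -0.02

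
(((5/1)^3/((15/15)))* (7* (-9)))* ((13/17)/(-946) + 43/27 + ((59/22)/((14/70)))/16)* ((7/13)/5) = -1590729875/771936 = -2060.70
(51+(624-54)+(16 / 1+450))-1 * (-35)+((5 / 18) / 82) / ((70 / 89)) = 23185097 / 20664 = 1122.00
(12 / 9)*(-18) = -24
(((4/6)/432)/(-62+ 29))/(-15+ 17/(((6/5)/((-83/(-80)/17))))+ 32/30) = 20/5589243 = 0.00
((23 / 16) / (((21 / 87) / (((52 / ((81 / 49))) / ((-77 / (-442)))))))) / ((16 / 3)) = 1916291 / 9504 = 201.63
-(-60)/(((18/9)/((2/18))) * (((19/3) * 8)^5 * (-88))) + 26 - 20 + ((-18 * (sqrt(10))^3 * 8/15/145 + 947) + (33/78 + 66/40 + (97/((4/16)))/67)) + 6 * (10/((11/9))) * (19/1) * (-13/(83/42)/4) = -67229304585080479207/117312471044587520 - 96 * sqrt(10)/145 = -575.17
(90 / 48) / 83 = 15 / 664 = 0.02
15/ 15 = 1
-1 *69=-69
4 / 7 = 0.57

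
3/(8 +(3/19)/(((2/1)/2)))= 57/155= 0.37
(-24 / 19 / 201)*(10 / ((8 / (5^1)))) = -50 / 1273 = -0.04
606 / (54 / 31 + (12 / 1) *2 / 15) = 46965 / 259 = 181.33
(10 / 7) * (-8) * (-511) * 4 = 23360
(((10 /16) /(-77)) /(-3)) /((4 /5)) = 25 /7392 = 0.00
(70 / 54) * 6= 70 / 9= 7.78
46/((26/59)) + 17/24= 32789/312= 105.09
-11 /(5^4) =-11 /625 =-0.02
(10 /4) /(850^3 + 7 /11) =55 /13510750014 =0.00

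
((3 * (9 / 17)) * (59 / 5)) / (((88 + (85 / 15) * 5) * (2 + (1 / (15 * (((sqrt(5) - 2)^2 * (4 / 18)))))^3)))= 76466867400 / 1874903521157 - 1961301600 * sqrt(5) / 110288442421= 0.00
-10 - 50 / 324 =-1645 / 162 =-10.15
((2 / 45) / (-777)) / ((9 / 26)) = -52 / 314685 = -0.00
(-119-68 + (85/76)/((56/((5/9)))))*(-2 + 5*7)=-78786653/12768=-6170.63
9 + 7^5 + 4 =16820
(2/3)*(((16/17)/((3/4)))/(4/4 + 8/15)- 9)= -6398/1173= -5.45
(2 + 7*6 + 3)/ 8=47/ 8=5.88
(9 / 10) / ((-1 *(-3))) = 3 / 10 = 0.30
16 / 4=4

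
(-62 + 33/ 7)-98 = -1087/ 7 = -155.29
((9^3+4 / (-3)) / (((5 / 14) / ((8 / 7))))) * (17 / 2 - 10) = -17464 / 5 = -3492.80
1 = 1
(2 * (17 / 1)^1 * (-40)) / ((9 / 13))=-17680 / 9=-1964.44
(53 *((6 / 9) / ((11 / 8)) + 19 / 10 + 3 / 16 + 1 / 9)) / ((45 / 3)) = 1126409 / 118800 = 9.48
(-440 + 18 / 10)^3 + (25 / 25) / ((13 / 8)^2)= -1777517296199 / 21125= -84142830.59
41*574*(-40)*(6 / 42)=-134480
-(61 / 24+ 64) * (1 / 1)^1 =-1597 / 24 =-66.54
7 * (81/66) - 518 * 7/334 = -8323/3674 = -2.27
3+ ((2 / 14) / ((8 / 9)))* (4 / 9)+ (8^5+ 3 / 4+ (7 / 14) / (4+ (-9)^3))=665267961 / 20300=32771.82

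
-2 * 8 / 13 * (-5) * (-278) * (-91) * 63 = 9807840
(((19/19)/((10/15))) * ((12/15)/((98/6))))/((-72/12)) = -3/245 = -0.01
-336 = -336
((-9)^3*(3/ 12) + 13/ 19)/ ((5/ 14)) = -96593/ 190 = -508.38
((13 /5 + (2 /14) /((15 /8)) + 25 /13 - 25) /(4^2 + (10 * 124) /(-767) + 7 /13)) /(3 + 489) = -1642973 /591248700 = -0.00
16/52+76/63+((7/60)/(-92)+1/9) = 1.62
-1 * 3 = -3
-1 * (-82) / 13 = 82 / 13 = 6.31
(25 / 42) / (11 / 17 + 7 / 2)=425 / 2961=0.14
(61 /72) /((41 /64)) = 488 /369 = 1.32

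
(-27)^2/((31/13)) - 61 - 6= 7400/31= 238.71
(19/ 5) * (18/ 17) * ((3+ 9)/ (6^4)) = 19/ 510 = 0.04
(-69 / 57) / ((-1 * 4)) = 23 / 76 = 0.30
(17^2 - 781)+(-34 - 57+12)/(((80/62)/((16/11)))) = -31958/55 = -581.05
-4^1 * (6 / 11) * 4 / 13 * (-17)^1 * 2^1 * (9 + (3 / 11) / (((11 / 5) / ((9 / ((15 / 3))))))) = 3642624 / 17303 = 210.52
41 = 41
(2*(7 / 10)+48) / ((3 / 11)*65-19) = -2717 / 70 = -38.81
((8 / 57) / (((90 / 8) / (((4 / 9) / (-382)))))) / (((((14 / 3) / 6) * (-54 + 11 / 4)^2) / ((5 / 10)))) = -512 / 144120745125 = -0.00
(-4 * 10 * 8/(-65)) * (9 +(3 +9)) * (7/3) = 3136/13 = 241.23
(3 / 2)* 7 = 10.50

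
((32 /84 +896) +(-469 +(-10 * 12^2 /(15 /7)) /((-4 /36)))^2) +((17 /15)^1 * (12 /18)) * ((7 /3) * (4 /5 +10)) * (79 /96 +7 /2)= 8715341513 /280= 31126219.69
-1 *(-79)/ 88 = 0.90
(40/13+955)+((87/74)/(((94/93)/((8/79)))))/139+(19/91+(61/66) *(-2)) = 4219007631625/4411166529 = 956.44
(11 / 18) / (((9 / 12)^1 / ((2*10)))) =440 / 27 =16.30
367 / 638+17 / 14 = 3996 / 2233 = 1.79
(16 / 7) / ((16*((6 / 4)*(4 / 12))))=2 / 7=0.29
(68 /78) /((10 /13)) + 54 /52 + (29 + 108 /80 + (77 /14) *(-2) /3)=22507 /780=28.86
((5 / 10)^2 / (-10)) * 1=-1 / 40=-0.02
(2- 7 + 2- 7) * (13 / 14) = -65 / 7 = -9.29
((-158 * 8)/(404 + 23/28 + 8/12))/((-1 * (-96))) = -1106/34061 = -0.03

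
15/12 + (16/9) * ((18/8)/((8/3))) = 11/4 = 2.75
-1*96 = -96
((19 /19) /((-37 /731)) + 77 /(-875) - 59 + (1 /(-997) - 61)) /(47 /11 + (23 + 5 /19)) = -5.08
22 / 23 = 0.96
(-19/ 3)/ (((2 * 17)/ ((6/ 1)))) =-19/ 17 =-1.12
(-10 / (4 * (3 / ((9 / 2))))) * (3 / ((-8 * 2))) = 45 / 64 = 0.70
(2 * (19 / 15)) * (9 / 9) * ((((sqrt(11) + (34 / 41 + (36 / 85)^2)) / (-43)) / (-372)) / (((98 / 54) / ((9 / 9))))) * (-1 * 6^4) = -36936 * sqrt(11) / 326585 - 11035959696 / 96742641625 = -0.49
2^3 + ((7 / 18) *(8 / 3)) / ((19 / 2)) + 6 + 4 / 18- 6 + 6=7352 / 513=14.33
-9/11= -0.82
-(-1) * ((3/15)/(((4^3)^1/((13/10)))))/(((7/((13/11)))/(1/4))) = 169/985600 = 0.00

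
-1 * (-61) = 61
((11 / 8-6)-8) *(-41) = 4141 / 8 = 517.62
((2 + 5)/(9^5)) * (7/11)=49/649539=0.00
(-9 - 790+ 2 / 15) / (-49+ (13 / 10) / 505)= 16.30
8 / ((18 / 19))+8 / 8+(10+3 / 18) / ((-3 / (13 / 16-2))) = 431 / 32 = 13.47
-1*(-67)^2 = -4489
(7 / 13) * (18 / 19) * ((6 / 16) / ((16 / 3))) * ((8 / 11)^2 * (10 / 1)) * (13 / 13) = 5670 / 29887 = 0.19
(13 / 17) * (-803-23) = -10738 / 17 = -631.65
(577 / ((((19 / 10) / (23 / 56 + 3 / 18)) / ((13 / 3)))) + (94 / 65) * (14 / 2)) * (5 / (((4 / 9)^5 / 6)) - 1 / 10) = 1061135674994651 / 796723200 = 1331874.95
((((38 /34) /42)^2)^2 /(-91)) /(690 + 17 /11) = -1433531 /179906831833174992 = -0.00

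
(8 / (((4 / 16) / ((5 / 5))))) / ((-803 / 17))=-544 / 803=-0.68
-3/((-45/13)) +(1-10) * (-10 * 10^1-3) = 13918/15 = 927.87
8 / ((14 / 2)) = 8 / 7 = 1.14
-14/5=-2.80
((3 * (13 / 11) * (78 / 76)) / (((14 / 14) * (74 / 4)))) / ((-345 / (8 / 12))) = -338 / 889295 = -0.00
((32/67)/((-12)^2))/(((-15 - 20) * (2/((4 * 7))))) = -4/3015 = -0.00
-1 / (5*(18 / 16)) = -8 / 45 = -0.18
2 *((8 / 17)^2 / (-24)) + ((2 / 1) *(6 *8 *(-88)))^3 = -522734077476880 / 867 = -602922811392.02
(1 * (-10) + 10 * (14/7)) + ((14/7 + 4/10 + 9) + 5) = 132/5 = 26.40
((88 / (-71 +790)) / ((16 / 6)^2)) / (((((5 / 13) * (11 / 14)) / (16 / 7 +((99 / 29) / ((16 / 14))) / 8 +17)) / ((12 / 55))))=89649261 / 366977600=0.24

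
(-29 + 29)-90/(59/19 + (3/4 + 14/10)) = -34200/1997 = -17.13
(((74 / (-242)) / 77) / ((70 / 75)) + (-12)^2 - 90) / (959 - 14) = 2347699 / 41087970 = 0.06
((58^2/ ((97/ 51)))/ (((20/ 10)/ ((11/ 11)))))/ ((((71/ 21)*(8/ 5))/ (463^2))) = 965422581795/ 27548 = 35045106.06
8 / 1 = 8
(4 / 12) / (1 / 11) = 11 / 3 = 3.67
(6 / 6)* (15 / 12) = 5 / 4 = 1.25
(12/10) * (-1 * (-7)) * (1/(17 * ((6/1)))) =7/85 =0.08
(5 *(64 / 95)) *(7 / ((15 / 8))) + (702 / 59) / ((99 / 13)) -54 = -7373104 / 184965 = -39.86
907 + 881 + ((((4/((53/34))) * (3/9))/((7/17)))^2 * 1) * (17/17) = 2220264316/1238769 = 1792.32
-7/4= -1.75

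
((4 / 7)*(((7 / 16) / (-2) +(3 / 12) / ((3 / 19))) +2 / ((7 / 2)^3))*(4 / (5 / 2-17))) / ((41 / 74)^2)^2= -1393446200144 / 590264738007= -2.36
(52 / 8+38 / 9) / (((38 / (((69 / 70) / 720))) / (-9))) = -4439 / 1276800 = -0.00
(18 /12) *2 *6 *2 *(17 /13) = 612 /13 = 47.08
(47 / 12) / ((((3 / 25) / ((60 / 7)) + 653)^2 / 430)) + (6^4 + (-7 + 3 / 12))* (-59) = -97309528525995661 / 1279281852588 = -76065.75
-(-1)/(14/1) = 1/14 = 0.07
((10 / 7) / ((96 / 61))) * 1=0.91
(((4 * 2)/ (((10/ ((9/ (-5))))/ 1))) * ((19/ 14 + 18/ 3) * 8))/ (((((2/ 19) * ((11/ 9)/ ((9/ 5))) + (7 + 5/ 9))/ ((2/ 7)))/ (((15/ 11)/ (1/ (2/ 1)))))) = -136958688/ 15816955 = -8.66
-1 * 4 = -4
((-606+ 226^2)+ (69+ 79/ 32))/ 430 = 1617327/ 13760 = 117.54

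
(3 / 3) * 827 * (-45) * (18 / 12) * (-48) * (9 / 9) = 2679480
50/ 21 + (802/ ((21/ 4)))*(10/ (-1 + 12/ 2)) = 6466/ 21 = 307.90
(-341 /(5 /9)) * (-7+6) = 3069 /5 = 613.80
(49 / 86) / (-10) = -49 / 860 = -0.06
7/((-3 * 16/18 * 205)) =-21/1640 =-0.01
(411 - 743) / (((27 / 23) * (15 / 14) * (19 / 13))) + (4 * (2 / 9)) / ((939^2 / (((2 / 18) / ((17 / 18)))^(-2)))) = -136152558778 / 753871455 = -180.60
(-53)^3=-148877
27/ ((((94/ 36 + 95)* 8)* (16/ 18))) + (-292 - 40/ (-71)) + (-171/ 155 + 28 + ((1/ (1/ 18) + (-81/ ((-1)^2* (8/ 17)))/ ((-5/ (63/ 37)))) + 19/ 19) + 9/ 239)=-204469850810571/ 1094312619232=-186.85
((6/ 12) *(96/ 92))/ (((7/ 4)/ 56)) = 384/ 23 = 16.70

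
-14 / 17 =-0.82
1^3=1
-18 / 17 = -1.06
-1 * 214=-214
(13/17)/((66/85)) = 0.98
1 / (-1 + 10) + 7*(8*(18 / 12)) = 757 / 9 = 84.11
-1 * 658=-658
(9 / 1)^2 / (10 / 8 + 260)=324 / 1045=0.31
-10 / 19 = -0.53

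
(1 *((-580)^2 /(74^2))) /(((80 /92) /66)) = 6383190 /1369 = 4662.67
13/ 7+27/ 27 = 20/ 7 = 2.86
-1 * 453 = -453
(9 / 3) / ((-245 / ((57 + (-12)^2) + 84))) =-171 / 49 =-3.49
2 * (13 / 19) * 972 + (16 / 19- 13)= 25041 / 19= 1317.95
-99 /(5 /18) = -356.40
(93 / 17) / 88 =93 / 1496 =0.06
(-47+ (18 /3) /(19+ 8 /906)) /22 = -401999 /189442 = -2.12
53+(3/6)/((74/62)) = 3953/74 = 53.42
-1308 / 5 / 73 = -1308 / 365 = -3.58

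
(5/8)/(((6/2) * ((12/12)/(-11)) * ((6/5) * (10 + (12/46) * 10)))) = -1265/8352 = -0.15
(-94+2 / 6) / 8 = -11.71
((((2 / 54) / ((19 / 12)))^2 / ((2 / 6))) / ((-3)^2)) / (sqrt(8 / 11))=0.00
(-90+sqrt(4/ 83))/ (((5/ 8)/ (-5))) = 720 - 16 *sqrt(83)/ 83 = 718.24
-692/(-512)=173/128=1.35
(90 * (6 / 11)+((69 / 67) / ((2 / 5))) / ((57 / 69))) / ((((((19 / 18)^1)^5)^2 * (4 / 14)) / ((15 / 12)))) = 11419776798779160000 / 85853320807987403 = 133.01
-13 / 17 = -0.76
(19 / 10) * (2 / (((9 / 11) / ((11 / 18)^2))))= 25289 / 14580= 1.73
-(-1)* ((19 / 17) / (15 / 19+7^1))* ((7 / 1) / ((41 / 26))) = 32851 / 51578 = 0.64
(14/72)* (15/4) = 35/48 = 0.73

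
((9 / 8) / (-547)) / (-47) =9 / 205672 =0.00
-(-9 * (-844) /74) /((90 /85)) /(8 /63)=-225981 /296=-763.45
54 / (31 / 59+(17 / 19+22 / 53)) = 534717 / 18173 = 29.42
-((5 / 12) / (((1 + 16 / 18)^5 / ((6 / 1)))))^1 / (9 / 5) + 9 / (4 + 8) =3931521 / 5679428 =0.69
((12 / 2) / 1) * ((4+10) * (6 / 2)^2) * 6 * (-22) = -99792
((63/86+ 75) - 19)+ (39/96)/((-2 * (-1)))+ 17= 203471/2752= 73.94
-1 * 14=-14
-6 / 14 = -0.43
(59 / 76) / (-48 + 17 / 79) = -4661 / 286900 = -0.02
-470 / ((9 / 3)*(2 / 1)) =-235 / 3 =-78.33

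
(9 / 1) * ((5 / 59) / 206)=45 / 12154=0.00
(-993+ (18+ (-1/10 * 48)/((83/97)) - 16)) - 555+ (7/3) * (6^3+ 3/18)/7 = -1479.55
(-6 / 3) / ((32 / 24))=-3 / 2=-1.50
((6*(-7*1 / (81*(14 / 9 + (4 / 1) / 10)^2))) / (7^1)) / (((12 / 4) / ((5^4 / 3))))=-15625 / 11616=-1.35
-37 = -37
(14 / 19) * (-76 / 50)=-28 / 25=-1.12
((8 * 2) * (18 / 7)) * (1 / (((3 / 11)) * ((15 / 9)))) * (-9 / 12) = -2376 / 35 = -67.89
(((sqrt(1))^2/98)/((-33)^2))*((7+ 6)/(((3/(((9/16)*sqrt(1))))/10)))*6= 65/47432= 0.00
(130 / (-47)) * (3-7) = 520 / 47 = 11.06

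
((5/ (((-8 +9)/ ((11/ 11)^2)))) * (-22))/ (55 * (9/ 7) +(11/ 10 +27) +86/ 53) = -408100/ 372621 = -1.10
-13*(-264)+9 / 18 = 6865 / 2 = 3432.50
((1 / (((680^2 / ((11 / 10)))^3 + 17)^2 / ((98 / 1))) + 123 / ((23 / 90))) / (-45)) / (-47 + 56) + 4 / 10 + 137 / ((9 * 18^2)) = -486058711585531735273503162238472284221533585 / 655574886047453081123346634644588065550359772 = -0.74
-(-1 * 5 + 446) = -441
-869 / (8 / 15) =-13035 / 8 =-1629.38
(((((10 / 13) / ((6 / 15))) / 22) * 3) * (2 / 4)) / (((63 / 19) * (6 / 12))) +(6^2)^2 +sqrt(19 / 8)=sqrt(38) / 4 +7784251 / 6006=1297.62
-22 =-22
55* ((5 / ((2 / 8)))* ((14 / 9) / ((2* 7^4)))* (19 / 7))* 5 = 104500 / 21609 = 4.84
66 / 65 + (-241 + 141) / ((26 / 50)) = -12434 / 65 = -191.29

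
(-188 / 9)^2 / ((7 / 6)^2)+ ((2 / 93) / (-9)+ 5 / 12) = 52659835 / 164052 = 320.99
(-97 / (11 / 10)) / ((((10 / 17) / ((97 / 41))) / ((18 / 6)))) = -479859 / 451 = -1063.99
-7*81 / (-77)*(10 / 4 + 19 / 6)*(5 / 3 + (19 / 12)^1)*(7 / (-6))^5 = -3714347 / 12672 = -293.11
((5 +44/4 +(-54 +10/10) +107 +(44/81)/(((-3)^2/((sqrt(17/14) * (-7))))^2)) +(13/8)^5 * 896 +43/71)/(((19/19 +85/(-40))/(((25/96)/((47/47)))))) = -30479650653925/12879295488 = -2366.56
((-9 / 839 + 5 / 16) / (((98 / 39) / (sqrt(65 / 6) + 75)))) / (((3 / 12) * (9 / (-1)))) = -1316575 / 328888 - 52663 * sqrt(390) / 5919984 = -4.18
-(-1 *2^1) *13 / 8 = 13 / 4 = 3.25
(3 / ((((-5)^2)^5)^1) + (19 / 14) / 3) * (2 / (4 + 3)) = 185547001 / 1435546875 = 0.13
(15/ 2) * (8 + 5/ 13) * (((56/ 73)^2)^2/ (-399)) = -382842880/ 7014365527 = -0.05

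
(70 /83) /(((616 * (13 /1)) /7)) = 35 /47476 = 0.00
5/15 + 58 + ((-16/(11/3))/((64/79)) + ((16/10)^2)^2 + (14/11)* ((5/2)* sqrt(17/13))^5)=4908797/82500 + 6321875* sqrt(221)/386672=302.55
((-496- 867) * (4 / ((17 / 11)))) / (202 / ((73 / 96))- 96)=-1094489 / 52632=-20.80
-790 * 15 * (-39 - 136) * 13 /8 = 13479375 /4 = 3369843.75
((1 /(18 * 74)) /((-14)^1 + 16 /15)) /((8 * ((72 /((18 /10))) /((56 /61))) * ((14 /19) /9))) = -0.00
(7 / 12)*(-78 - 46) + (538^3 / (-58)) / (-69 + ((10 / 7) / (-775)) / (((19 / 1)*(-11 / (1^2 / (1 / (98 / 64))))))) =120844800251171 / 3111474351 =38838.44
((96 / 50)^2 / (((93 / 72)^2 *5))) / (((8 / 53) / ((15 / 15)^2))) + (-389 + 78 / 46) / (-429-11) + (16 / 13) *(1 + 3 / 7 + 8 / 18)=7608011556121 / 1244537043750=6.11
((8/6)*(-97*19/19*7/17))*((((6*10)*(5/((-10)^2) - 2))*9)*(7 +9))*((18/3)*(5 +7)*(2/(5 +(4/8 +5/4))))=325398528/17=19141089.88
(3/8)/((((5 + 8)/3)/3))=0.26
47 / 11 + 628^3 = 2724404719 / 11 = 247673156.27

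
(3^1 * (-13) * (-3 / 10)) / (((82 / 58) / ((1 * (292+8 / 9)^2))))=1309791496 / 1845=709914.09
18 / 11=1.64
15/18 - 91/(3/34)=-2061/2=-1030.50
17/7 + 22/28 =45/14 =3.21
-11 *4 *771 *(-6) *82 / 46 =362839.30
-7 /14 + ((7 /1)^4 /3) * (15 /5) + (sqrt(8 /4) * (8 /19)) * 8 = 64 * sqrt(2) /19 + 4801 /2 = 2405.26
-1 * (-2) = 2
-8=-8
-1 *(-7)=7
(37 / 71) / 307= 0.00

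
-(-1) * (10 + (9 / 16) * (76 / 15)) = 257 / 20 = 12.85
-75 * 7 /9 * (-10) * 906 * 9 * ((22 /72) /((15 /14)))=4069450 /3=1356483.33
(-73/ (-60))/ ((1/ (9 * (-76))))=-4161/ 5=-832.20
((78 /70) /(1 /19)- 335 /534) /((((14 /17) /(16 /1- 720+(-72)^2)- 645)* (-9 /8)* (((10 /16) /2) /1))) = 26736529408 /295107539895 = 0.09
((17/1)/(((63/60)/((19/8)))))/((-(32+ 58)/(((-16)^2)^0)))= -323/756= -0.43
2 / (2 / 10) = 10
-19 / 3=-6.33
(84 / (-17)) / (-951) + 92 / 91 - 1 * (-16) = 8344720 / 490399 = 17.02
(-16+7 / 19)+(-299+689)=7113 / 19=374.37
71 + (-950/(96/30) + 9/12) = -225.12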